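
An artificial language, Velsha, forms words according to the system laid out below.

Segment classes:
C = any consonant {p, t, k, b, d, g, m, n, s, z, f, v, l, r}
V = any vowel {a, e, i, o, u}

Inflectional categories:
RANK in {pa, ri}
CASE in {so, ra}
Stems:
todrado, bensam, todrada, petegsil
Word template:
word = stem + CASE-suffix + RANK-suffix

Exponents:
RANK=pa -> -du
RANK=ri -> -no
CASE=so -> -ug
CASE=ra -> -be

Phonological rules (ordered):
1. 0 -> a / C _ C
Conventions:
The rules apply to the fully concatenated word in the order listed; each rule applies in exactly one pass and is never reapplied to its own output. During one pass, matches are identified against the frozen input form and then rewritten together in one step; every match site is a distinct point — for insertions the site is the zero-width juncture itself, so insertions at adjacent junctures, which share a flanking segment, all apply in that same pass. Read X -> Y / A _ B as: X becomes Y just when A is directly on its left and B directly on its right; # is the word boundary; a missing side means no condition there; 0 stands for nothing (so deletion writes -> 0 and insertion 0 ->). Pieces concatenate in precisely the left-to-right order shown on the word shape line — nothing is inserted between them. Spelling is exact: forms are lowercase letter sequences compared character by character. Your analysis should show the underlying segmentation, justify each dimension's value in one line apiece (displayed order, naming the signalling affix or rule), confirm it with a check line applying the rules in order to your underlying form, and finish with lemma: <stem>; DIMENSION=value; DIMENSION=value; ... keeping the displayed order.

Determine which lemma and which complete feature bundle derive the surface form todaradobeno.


underlying: todrado-be-no
RANK=ri - signalled by the affix -no
CASE=ra - signalled by the affix -be
check: todradobeno -> todaradobeno
lemma: todrado; RANK=ri; CASE=ra


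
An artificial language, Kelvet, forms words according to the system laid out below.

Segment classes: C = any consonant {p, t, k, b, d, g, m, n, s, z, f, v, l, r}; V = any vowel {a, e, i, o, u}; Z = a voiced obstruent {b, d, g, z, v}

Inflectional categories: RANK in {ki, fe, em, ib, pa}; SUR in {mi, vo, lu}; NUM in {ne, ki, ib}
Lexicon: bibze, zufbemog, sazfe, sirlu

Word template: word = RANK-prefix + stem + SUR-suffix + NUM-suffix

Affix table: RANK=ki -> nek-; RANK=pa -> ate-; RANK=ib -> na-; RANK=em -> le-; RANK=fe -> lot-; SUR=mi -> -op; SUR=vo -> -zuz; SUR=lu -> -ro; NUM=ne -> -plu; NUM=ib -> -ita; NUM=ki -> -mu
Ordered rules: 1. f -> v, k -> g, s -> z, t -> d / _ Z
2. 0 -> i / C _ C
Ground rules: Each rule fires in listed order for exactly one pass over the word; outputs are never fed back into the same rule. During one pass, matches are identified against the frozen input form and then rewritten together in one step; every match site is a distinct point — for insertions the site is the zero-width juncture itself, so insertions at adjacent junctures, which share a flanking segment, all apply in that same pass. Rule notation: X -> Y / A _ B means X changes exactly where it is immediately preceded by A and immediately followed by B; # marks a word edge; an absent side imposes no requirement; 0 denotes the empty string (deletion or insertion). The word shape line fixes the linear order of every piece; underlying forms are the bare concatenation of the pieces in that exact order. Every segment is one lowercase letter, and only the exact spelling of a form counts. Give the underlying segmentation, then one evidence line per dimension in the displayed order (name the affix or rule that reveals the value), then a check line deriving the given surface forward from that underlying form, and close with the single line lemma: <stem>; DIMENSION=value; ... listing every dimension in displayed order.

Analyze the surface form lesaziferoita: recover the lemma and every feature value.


underlying: le-sazfe-ro-ita
RANK=em - signalled by the affix le-
SUR=lu - signalled by the affix -ro
NUM=ib - signalled by the affix -ita
check: lesazferoita -> lesazferoita -> lesaziferoita
lemma: sazfe; RANK=em; SUR=lu; NUM=ib


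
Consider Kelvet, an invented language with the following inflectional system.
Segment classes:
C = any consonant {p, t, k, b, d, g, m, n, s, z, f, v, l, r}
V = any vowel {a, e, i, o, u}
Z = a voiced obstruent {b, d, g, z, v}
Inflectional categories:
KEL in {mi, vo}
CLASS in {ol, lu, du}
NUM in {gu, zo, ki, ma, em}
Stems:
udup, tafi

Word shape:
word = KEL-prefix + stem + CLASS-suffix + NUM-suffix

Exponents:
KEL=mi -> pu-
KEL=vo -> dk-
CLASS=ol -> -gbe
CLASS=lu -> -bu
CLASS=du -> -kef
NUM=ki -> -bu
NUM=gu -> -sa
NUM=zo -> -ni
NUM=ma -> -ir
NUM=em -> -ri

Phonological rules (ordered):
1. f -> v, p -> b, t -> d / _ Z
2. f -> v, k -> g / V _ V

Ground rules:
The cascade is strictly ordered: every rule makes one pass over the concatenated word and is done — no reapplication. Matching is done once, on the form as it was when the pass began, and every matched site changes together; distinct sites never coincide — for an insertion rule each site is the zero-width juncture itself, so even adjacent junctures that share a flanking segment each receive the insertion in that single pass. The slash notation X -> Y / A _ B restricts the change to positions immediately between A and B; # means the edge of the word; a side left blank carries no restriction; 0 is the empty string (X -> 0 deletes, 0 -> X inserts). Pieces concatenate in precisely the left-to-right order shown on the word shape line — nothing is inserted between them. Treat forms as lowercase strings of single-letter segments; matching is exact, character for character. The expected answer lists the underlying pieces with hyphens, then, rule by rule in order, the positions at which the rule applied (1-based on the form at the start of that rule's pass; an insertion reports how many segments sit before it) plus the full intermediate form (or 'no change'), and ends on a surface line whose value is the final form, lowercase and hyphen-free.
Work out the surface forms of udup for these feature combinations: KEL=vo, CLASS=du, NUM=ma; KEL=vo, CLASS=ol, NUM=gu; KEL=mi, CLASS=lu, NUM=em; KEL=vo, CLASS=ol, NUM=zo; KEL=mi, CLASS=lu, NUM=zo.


cell KEL=vo, CLASS=du, NUM=ma:
underlying: dk-udup-kef-ir
1. f -> v, p -> b, t -> d / _ Z: no change
2. f -> v, k -> g / V _ V: fires at position(s) 9: dkudupkevir
surface: dkudupkevir

cell KEL=vo, CLASS=ol, NUM=gu:
underlying: dk-udup-gbe-sa
1. f -> v, p -> b, t -> d / _ Z: fires at position(s) 6: dkudubgbesa
2. f -> v, k -> g / V _ V: no change
surface: dkudubgbesa

cell KEL=mi, CLASS=lu, NUM=em:
underlying: pu-udup-bu-ri
1. f -> v, p -> b, t -> d / _ Z: fires at position(s) 6: puudubburi
2. f -> v, k -> g / V _ V: no change
surface: puudubburi

cell KEL=vo, CLASS=ol, NUM=zo:
underlying: dk-udup-gbe-ni
1. f -> v, p -> b, t -> d / _ Z: fires at position(s) 6: dkudubgbeni
2. f -> v, k -> g / V _ V: no change
surface: dkudubgbeni

cell KEL=mi, CLASS=lu, NUM=zo:
underlying: pu-udup-bu-ni
1. f -> v, p -> b, t -> d / _ Z: fires at position(s) 6: puudubbuni
2. f -> v, k -> g / V _ V: no change
surface: puudubbuni


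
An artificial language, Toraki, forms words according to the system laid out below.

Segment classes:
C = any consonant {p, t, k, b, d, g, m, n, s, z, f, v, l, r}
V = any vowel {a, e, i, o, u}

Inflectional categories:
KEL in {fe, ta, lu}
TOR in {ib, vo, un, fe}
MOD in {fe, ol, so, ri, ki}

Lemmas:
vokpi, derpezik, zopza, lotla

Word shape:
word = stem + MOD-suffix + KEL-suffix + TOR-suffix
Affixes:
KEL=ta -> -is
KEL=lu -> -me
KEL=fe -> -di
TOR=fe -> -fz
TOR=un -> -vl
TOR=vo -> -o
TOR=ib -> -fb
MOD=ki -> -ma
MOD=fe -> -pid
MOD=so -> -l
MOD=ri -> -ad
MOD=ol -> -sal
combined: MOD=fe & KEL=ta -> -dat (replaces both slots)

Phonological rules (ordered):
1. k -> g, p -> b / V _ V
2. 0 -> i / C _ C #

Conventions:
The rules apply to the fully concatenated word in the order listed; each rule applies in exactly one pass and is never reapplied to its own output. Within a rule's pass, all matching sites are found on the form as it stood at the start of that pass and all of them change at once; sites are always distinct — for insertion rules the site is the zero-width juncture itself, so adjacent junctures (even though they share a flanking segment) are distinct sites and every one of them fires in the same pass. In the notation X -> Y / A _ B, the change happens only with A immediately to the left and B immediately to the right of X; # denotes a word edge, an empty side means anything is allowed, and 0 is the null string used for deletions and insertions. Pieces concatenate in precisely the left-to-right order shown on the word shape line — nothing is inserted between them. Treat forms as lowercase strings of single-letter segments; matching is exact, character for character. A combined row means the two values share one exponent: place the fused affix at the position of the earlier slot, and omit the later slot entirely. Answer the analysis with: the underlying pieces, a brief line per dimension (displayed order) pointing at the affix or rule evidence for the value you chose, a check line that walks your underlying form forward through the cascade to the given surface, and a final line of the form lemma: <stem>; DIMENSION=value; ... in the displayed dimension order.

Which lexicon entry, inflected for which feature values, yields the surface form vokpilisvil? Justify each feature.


underlying: vokpi-l-is-vl
KEL=ta - signalled by the affix -is
TOR=un - signalled by the affix -vl
MOD=so - signalled by the affix -l
check: vokpilisvl -> vokpilisvl -> vokpilisvil
lemma: vokpi; KEL=ta; TOR=un; MOD=so


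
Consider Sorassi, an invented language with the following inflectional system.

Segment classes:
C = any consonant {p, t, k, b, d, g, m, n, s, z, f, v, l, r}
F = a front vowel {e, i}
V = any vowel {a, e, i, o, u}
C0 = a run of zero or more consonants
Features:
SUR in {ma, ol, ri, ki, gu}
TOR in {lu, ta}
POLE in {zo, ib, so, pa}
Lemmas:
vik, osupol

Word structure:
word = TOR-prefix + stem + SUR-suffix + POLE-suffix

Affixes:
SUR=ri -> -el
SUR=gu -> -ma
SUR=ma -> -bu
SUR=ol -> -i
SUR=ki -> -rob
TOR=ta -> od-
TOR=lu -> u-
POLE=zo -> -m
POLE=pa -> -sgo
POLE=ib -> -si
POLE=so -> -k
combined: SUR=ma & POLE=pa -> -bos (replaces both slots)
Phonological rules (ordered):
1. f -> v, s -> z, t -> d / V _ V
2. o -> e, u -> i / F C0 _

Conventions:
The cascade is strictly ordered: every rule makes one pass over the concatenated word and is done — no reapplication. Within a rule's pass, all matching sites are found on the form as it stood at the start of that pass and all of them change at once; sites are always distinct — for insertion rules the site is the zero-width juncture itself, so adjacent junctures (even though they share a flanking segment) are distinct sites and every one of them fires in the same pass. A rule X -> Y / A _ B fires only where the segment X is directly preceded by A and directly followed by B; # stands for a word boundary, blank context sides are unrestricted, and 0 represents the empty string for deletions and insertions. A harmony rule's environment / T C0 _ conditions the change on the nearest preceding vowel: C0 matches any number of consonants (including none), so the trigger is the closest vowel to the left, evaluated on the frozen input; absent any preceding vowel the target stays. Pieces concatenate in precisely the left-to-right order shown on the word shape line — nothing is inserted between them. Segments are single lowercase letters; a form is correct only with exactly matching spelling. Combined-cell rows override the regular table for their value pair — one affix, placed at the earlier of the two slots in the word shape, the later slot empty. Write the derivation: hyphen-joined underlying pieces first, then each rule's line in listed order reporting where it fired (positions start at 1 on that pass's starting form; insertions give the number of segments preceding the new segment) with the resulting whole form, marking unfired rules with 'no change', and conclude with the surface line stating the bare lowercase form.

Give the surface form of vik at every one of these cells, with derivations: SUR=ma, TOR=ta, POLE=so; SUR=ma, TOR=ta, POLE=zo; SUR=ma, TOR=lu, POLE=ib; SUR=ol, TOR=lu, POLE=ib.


cell SUR=ma, TOR=ta, POLE=so:
underlying: od-vik-bu-k
1. f -> v, s -> z, t -> d / V _ V: no change
2. o -> e, u -> i / F C0 _: fires at position(s) 7: odvikbik
surface: odvikbik

cell SUR=ma, TOR=ta, POLE=zo:
underlying: od-vik-bu-m
1. f -> v, s -> z, t -> d / V _ V: no change
2. o -> e, u -> i / F C0 _: fires at position(s) 7: odvikbim
surface: odvikbim

cell SUR=ma, TOR=lu, POLE=ib:
underlying: u-vik-bu-si
1. f -> v, s -> z, t -> d / V _ V: fires at position(s) 7: uvikbuzi
2. o -> e, u -> i / F C0 _: fires at position(s) 6: uvikbizi
surface: uvikbizi

cell SUR=ol, TOR=lu, POLE=ib:
underlying: u-vik-i-si
1. f -> v, s -> z, t -> d / V _ V: fires at position(s) 6: uvikizi
2. o -> e, u -> i / F C0 _: no change
surface: uvikizi


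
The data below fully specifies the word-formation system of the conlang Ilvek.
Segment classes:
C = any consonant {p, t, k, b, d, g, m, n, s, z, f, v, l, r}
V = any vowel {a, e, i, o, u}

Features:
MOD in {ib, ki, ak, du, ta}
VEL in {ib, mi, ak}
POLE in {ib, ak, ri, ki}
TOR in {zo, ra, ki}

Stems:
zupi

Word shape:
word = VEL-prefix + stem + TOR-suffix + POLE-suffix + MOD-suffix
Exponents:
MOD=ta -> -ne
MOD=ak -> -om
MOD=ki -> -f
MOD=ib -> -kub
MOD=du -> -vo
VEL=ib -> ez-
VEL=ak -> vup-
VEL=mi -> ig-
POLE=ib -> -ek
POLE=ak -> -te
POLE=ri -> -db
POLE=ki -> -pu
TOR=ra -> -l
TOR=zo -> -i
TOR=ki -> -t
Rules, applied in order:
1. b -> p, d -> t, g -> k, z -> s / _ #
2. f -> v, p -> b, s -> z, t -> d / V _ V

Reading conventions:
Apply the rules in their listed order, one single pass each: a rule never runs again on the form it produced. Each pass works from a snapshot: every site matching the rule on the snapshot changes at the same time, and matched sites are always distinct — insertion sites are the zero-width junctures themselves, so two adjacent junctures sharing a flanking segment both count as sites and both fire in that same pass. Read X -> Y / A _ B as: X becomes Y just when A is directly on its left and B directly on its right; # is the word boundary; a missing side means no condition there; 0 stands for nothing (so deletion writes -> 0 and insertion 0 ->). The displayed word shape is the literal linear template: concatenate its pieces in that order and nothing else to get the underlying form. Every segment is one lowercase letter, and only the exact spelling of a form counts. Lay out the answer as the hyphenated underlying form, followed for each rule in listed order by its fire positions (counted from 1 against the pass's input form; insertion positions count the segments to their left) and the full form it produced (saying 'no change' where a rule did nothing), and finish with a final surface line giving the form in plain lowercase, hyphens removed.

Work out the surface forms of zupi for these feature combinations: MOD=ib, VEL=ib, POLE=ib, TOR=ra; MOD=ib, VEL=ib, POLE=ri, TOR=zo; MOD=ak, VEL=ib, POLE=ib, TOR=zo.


cell MOD=ib, VEL=ib, POLE=ib, TOR=ra:
underlying: ez-zupi-l-ek-kub
1. b -> p, d -> t, g -> k, z -> s / _ #: fires at position(s) 12: ezzupilekkup
2. f -> v, p -> b, s -> z, t -> d / V _ V: fires at position(s) 5: ezzubilekkup
surface: ezzubilekkup

cell MOD=ib, VEL=ib, POLE=ri, TOR=zo:
underlying: ez-zupi-i-db-kub
1. b -> p, d -> t, g -> k, z -> s / _ #: fires at position(s) 12: ezzupiidbkup
2. f -> v, p -> b, s -> z, t -> d / V _ V: fires at position(s) 5: ezzubiidbkup
surface: ezzubiidbkup

cell MOD=ak, VEL=ib, POLE=ib, TOR=zo:
underlying: ez-zupi-i-ek-om
1. b -> p, d -> t, g -> k, z -> s / _ #: no change
2. f -> v, p -> b, s -> z, t -> d / V _ V: fires at position(s) 5: ezzubiiekom
surface: ezzubiiekom


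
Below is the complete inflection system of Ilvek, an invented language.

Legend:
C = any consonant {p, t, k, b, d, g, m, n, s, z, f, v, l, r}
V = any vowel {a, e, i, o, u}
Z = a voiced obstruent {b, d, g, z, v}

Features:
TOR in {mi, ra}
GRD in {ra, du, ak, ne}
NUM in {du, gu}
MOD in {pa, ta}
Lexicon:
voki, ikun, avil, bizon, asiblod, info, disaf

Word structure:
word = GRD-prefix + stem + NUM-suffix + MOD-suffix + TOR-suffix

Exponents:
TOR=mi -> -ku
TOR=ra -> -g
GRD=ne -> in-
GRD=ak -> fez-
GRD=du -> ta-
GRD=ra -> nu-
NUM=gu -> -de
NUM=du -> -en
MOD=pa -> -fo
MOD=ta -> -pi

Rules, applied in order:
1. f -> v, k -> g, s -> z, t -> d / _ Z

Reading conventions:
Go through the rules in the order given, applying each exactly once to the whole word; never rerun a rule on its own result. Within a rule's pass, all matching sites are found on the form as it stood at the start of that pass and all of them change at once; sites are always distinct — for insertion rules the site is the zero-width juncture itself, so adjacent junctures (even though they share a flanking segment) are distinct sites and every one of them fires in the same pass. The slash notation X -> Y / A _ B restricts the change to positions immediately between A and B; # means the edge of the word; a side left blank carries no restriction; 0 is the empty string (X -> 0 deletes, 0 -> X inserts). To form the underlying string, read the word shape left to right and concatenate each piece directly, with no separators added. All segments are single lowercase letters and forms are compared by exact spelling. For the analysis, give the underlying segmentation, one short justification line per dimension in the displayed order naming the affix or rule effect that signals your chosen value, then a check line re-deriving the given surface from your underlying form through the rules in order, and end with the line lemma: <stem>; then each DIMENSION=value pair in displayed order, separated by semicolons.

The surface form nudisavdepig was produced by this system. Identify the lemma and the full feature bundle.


underlying: nu-disaf-de-pi-g
TOR=ra - signalled by the affix -g
GRD=ra - signalled by the affix nu-
NUM=gu - signalled by the affix -de
MOD=ta - signalled by the affix -pi
check: nudisafdepig -> nudisavdepig
lemma: disaf; TOR=ra; GRD=ra; NUM=gu; MOD=ta


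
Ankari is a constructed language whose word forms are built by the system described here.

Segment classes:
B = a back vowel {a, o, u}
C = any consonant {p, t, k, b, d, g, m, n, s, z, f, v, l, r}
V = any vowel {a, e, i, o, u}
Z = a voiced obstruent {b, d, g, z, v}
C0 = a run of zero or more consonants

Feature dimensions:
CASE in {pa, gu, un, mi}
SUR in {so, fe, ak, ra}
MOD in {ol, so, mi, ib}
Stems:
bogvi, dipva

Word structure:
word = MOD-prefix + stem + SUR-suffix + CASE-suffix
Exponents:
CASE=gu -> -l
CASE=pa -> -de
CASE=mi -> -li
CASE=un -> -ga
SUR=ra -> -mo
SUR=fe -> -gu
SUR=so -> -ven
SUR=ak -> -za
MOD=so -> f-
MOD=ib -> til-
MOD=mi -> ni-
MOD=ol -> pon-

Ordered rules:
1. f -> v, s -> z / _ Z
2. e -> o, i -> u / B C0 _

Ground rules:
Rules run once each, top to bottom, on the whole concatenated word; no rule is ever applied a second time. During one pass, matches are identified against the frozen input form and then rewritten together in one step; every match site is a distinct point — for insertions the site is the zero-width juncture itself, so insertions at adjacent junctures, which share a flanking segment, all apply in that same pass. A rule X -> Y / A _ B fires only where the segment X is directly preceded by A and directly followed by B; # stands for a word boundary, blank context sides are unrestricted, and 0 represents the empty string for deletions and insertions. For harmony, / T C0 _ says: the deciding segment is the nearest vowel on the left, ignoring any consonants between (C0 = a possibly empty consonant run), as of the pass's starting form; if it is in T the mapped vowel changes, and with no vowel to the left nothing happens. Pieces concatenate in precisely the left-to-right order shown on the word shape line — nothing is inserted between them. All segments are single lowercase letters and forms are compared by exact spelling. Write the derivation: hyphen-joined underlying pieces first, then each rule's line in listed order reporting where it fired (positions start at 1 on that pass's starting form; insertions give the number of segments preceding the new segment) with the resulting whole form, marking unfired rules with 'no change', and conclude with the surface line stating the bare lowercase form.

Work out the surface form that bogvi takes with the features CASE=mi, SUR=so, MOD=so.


underlying: f-bogvi-ven-li
1. f -> v, s -> z / _ Z: fires at position(s) 1: vbogvivenli
2. e -> o, i -> u / B C0 _: fires at position(s) 6: vbogvuvenli
surface: vbogvuvenli


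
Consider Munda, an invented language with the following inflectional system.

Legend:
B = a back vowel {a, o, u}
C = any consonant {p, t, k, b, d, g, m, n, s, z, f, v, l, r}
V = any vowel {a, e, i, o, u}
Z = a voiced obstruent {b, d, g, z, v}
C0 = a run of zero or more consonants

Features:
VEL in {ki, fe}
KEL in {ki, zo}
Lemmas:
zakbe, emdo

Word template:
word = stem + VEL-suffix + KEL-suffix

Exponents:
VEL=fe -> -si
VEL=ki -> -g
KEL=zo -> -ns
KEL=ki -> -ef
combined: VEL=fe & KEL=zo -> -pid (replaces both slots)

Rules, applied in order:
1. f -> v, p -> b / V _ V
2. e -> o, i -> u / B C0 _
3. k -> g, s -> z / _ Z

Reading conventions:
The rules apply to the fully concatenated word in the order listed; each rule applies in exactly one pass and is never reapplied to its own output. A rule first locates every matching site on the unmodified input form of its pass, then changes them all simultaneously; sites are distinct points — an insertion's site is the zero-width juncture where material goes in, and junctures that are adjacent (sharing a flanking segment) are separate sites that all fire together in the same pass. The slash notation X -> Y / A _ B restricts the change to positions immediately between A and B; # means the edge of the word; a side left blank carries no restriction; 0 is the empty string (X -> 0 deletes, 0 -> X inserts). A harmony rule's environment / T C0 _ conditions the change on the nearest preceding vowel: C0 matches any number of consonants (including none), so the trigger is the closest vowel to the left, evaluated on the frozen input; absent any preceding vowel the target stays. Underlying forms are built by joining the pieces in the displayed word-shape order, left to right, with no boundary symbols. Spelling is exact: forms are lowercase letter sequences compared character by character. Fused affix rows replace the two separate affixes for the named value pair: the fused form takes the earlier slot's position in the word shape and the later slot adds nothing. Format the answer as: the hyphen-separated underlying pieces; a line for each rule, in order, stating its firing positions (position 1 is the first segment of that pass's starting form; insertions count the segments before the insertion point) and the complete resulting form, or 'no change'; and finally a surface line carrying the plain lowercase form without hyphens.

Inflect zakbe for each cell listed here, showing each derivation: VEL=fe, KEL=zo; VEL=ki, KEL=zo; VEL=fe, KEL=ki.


cell VEL=fe, KEL=zo:
underlying: zakbe-pid
1. f -> v, p -> b / V _ V: fires at position(s) 6: zakbebid
2. e -> o, i -> u / B C0 _: fires at position(s) 5: zakbobid
3. k -> g, s -> z / _ Z: fires at position(s) 3: zagbobid
surface: zagbobid

cell VEL=ki, KEL=zo:
underlying: zakbe-g-ns
1. f -> v, p -> b / V _ V: no change
2. e -> o, i -> u / B C0 _: fires at position(s) 5: zakbogns
3. k -> g, s -> z / _ Z: fires at position(s) 3: zagbogns
surface: zagbogns

cell VEL=fe, KEL=ki:
underlying: zakbe-si-ef
1. f -> v, p -> b / V _ V: no change
2. e -> o, i -> u / B C0 _: fires at position(s) 5: zakbosief
3. k -> g, s -> z / _ Z: fires at position(s) 3: zagbosief
surface: zagbosief


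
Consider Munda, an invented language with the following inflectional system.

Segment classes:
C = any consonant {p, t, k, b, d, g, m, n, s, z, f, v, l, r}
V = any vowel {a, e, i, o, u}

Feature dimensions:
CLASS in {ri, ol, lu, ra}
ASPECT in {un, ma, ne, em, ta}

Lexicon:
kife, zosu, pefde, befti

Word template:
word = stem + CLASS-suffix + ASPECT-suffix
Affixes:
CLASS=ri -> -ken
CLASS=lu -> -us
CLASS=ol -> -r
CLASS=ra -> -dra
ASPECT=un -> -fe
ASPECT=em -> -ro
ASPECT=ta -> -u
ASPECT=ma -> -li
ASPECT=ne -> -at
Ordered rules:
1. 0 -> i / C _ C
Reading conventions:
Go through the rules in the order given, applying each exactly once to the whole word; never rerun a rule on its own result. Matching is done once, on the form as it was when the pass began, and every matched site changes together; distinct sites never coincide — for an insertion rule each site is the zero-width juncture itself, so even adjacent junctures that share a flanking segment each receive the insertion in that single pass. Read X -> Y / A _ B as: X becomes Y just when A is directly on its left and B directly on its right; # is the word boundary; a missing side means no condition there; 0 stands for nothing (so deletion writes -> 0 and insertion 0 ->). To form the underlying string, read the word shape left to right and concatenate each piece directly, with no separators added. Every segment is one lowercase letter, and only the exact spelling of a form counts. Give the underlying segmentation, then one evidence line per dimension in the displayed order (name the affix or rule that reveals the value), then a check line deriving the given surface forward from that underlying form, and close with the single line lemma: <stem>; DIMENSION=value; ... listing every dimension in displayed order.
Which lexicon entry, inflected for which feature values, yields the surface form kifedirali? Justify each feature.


underlying: kife-dra-li
CLASS=ra - signalled by the affix -dra
ASPECT=ma - signalled by the affix -li
check: kifedrali -> kifedirali
lemma: kife; CLASS=ra; ASPECT=ma


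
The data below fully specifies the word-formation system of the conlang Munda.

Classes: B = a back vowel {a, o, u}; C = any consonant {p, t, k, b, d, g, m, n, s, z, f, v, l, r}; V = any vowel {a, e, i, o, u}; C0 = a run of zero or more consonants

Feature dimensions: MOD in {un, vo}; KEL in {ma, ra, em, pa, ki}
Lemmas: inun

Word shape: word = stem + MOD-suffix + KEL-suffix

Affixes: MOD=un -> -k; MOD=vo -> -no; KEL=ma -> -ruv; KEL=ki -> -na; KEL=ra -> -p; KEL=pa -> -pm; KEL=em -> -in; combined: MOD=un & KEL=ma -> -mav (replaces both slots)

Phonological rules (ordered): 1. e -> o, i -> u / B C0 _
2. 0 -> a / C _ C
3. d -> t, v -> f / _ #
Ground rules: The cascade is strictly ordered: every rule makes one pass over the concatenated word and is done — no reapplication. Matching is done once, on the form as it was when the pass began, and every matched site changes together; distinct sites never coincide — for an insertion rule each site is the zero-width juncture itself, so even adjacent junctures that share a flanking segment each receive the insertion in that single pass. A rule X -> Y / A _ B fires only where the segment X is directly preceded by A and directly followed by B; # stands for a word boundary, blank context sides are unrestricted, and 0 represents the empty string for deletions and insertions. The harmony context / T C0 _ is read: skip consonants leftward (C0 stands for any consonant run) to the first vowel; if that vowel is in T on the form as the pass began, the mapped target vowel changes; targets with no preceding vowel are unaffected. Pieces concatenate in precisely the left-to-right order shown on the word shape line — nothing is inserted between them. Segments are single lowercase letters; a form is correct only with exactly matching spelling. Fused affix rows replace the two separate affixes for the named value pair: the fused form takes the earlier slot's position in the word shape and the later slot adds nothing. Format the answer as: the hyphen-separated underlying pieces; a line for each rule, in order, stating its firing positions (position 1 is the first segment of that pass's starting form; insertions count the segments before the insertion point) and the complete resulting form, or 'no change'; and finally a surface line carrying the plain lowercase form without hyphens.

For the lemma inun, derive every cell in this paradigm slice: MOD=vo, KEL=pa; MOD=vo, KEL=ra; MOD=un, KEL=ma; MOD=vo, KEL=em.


cell MOD=vo, KEL=pa:
underlying: inun-no-pm
1. e -> o, i -> u / B C0 _: no change
2. 0 -> a / C _ C: inserts after position(s) 4, 7: inunanopam
3. d -> t, v -> f / _ #: no change
surface: inunanopam

cell MOD=vo, KEL=ra:
underlying: inun-no-p
1. e -> o, i -> u / B C0 _: no change
2. 0 -> a / C _ C: inserts after position(s) 4: inunanop
3. d -> t, v -> f / _ #: no change
surface: inunanop

cell MOD=un, KEL=ma:
underlying: inun-mav
1. e -> o, i -> u / B C0 _: no change
2. 0 -> a / C _ C: inserts after position(s) 4: inunamav
3. d -> t, v -> f / _ #: fires at position(s) 8: inunamaf
surface: inunamaf

cell MOD=vo, KEL=em:
underlying: inun-no-in
1. e -> o, i -> u / B C0 _: fires at position(s) 7: inunnoun
2. 0 -> a / C _ C: inserts after position(s) 4: inunanoun
3. d -> t, v -> f / _ #: no change
surface: inunanoun


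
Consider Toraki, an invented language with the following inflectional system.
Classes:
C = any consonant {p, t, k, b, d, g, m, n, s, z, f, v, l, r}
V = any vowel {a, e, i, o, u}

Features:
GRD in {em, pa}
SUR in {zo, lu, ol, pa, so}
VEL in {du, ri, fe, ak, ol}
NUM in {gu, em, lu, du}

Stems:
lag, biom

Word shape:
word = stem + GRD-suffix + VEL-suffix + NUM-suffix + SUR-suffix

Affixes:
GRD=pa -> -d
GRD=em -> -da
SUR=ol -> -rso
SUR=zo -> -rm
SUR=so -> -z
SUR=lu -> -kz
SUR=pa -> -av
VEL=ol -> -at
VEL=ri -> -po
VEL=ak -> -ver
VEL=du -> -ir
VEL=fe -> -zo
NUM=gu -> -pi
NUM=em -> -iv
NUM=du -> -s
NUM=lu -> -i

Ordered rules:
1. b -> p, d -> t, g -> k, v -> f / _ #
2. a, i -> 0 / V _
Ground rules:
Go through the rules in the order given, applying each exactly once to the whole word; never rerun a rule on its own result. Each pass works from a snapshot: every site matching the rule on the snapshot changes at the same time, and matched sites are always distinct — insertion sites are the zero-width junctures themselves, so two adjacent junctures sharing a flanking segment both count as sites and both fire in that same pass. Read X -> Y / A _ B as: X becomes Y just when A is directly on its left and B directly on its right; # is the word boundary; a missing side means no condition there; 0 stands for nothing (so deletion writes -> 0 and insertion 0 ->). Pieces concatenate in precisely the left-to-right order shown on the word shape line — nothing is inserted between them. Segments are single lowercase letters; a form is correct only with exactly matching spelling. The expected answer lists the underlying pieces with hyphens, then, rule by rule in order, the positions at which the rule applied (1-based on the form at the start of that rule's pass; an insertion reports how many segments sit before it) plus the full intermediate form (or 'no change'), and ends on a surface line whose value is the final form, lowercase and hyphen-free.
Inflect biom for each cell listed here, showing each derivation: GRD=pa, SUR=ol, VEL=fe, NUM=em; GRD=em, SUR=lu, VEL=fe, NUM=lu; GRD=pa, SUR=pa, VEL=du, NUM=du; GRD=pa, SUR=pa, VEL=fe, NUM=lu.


cell GRD=pa, SUR=ol, VEL=fe, NUM=em:
underlying: biom-d-zo-iv-rso
1. b -> p, d -> t, g -> k, v -> f / _ #: no change
2. a, i -> 0 / V _: fires at position(s) 8: biomdzovrso
surface: biomdzovrso

cell GRD=em, SUR=lu, VEL=fe, NUM=lu:
underlying: biom-da-zo-i-kz
1. b -> p, d -> t, g -> k, v -> f / _ #: no change
2. a, i -> 0 / V _: fires at position(s) 9: biomdazokz
surface: biomdazokz

cell GRD=pa, SUR=pa, VEL=du, NUM=du:
underlying: biom-d-ir-s-av
1. b -> p, d -> t, g -> k, v -> f / _ #: fires at position(s) 10: biomdirsaf
2. a, i -> 0 / V _: no change
surface: biomdirsaf

cell GRD=pa, SUR=pa, VEL=fe, NUM=lu:
underlying: biom-d-zo-i-av
1. b -> p, d -> t, g -> k, v -> f / _ #: fires at position(s) 10: biomdzoiaf
2. a, i -> 0 / V _: fires at position(s) 8, 9: biomdzof
surface: biomdzof


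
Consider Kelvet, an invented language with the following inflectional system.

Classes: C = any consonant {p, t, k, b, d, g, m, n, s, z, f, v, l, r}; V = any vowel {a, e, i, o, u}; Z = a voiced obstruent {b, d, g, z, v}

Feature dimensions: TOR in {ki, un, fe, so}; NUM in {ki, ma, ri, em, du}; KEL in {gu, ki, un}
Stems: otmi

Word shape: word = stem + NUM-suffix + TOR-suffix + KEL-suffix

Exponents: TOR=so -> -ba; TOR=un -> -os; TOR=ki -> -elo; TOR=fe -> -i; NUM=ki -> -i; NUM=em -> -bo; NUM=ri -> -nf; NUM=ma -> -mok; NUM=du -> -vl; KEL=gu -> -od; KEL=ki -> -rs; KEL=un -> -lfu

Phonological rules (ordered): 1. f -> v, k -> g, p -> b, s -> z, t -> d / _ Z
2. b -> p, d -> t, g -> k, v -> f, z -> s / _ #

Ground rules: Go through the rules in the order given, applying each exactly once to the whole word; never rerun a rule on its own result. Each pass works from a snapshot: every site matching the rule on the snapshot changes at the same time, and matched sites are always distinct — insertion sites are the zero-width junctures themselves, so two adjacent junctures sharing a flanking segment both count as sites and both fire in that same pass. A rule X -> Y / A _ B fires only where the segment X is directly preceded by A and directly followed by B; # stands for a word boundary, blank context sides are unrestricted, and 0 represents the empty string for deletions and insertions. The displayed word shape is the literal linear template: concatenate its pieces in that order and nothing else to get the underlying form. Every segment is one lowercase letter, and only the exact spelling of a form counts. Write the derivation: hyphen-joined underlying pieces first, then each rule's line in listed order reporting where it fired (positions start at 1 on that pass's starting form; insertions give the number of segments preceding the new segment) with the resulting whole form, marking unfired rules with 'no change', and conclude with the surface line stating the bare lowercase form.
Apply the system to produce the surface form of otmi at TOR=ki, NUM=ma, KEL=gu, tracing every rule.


underlying: otmi-mok-elo-od
1. f -> v, k -> g, p -> b, s -> z, t -> d / _ Z: no change
2. b -> p, d -> t, g -> k, v -> f, z -> s / _ #: fires at position(s) 12: otmimokeloot
surface: otmimokeloot


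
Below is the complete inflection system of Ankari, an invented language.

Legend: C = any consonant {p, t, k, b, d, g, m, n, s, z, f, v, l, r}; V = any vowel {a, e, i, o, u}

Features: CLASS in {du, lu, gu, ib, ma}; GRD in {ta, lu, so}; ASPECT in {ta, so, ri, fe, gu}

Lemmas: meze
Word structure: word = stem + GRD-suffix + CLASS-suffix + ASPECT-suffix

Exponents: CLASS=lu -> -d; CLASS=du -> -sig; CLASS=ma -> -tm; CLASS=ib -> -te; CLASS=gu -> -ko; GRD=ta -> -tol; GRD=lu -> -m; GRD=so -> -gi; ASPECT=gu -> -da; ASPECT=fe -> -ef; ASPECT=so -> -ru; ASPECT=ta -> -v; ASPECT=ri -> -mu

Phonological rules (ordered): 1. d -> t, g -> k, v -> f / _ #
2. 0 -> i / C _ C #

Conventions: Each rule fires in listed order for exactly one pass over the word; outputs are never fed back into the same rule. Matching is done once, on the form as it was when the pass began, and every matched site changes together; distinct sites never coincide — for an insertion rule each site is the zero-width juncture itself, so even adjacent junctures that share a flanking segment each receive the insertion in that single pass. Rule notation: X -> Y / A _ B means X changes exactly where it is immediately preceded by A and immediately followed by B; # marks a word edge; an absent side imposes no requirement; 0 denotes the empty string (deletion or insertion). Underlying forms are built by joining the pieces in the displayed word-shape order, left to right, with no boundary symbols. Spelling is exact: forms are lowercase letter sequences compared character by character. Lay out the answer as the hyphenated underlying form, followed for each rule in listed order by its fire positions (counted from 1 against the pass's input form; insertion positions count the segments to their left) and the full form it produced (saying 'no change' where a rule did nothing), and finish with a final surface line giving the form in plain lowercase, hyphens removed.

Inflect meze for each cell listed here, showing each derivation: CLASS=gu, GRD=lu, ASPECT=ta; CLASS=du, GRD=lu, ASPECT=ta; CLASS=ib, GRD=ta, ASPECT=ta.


cell CLASS=gu, GRD=lu, ASPECT=ta:
underlying: meze-m-ko-v
1. d -> t, g -> k, v -> f / _ #: fires at position(s) 8: mezemkof
2. 0 -> i / C _ C #: no change
surface: mezemkof

cell CLASS=du, GRD=lu, ASPECT=ta:
underlying: meze-m-sig-v
1. d -> t, g -> k, v -> f / _ #: fires at position(s) 9: mezemsigf
2. 0 -> i / C _ C #: inserts after position(s) 8: mezemsigif
surface: mezemsigif

cell CLASS=ib, GRD=ta, ASPECT=ta:
underlying: meze-tol-te-v
1. d -> t, g -> k, v -> f / _ #: fires at position(s) 10: mezetoltef
2. 0 -> i / C _ C #: no change
surface: mezetoltef


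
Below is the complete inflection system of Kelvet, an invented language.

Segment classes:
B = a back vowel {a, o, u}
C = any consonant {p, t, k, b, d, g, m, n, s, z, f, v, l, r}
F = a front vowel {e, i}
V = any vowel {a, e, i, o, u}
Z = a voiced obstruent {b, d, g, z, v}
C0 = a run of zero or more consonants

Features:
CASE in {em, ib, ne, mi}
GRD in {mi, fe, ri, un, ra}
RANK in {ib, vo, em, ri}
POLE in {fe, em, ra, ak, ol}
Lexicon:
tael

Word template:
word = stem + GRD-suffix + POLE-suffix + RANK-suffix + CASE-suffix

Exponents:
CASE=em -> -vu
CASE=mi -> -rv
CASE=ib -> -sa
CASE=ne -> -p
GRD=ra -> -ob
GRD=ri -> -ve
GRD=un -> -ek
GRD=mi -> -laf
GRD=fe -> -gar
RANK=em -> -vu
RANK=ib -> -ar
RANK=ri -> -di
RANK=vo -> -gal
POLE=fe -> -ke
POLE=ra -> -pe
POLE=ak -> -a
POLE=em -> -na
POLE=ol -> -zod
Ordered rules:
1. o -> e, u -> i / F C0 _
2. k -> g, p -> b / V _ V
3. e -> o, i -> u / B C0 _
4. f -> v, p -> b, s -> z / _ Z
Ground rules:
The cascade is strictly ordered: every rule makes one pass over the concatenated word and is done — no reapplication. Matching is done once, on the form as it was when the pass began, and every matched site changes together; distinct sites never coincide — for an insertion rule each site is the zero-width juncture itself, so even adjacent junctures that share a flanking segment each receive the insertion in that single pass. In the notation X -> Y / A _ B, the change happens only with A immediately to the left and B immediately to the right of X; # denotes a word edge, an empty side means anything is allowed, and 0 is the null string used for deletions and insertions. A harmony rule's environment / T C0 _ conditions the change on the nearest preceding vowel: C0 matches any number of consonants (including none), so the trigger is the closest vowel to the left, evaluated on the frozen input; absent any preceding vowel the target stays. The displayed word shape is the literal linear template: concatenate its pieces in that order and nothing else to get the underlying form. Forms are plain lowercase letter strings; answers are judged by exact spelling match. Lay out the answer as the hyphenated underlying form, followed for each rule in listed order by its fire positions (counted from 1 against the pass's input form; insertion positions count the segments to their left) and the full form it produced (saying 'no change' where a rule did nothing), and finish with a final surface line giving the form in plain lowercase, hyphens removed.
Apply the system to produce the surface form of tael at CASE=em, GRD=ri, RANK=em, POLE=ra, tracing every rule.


underlying: tael-ve-pe-vu-vu
1. o -> e, u -> i / F C0 _: fires at position(s) 10: taelvepevivu
2. k -> g, p -> b / V _ V: fires at position(s) 7: taelvebevivu
3. e -> o, i -> u / B C0 _: fires at position(s) 3: taolvebevivu
4. f -> v, p -> b, s -> z / _ Z: no change
surface: taolvebevivu


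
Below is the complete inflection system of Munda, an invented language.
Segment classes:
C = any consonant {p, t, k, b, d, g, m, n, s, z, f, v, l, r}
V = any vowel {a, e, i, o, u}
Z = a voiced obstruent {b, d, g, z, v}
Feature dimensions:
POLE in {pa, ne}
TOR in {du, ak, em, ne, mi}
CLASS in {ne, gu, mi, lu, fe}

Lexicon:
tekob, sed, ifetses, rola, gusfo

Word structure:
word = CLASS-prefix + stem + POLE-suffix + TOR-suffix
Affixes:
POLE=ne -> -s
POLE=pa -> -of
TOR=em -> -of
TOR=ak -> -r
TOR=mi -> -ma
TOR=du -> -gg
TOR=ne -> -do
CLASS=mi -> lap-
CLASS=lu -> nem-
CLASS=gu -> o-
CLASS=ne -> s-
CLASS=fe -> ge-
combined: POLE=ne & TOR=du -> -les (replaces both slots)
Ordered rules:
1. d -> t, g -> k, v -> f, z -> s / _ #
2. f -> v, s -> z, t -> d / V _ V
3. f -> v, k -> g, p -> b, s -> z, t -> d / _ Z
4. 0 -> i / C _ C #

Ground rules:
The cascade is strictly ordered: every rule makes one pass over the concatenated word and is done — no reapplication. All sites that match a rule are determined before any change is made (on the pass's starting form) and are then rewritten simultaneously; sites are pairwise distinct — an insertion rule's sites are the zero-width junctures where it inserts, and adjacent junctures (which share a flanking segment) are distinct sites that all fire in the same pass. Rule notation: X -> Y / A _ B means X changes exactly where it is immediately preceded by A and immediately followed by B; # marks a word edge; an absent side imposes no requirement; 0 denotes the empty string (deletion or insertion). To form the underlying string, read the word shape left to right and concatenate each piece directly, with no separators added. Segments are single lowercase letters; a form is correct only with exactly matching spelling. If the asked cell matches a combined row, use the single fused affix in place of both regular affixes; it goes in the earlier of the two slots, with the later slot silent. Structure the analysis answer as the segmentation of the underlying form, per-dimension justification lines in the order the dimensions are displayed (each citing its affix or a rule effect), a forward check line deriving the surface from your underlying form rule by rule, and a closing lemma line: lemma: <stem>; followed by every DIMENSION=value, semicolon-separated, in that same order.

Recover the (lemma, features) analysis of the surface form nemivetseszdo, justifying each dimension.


underlying: nem-ifetses-s-do
POLE=ne - signalled by the affix -s
TOR=ne - signalled by the affix -do
CLASS=lu - signalled by the affix nem-
check: nemifetsessdo -> nemifetsessdo -> nemivetsessdo -> nemivetseszdo -> nemivetseszdo
lemma: ifetses; POLE=ne; TOR=ne; CLASS=lu
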